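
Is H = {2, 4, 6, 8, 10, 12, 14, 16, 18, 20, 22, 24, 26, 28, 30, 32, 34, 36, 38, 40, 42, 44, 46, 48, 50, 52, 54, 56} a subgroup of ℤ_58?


Subgroup test for H = {2, 4, 6, 8, 10, 12, 14, 16, 18, 20, 22, 24, 26, 28, 30, 32, 34, 36, 38, 40, 42, 44, 46, 48, 50, 52, 54, 56} in (ℤ_58, +):
(1) 0 ∈ H? No
(2) Closure: for all a,b ∈ H, (a+b) mod 58 ∈ H? No  [counterexample: 2 + 56 = 0 ∉ H]
(3) Inverses: for all a ∈ H, -a mod 58 ∈ H? Yes

No, H is not a subgroup of ℤ_58


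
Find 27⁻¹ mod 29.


Use the extended Euclidean algorithm to write 1 = 27·s + 29·t; then s mod 29 is the inverse.
Euclidean algorithm:
  27 = 0·29 + 27
  29 = 1·27 + 2
  27 = 13·2 + 1
  2 = 2·1 + 0
gcd(27,29) = 1
Back-substitution gives: 27·(14) + 29·(-13) = 1
So 27⁻¹ ≡ 14 ≡ 14 (mod 29)
Check: 27 × 14 = 378 ≡ 1 (mod 29) ✓

27⁻¹ ≡ 14 (mod 29)


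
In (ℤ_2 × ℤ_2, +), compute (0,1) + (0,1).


Operation: componentwise addition mod (2, 2)
(0,1) + (0,1) = ((a₁+b₁) mod 2, (a₂+b₂) mod 2) with a = (0,1), b = (0,1)

(0,1) + (0,1) = (0,0)


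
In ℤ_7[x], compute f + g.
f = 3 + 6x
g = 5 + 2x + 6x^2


Add coefficients mod 7:
x^0: 3 + 5 = 1 (mod 7)
x^1: 6 + 2 = 1 (mod 7)
x^2: 0 + 6 = 6 (mod 7)
Result: 1 + x + 6x^2

f + g = 1 + x + 6x^2


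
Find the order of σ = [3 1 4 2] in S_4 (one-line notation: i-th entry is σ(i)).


Cycle decomposition: (1 3 4 2)
Cycle lengths: 4
Order = lcm(4) = 4

ord(σ) = 4


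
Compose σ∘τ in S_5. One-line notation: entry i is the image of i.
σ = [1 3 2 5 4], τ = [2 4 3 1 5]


σ∘τ: apply τ first, then σ
1 →τ 2 →σ 3
2 →τ 4 →σ 5
3 →τ 3 →σ 2
4 →τ 1 →σ 1
5 →τ 5 →σ 4

σ∘τ = [3 5 2 1 4]


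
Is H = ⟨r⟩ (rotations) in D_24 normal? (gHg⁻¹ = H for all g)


H = ⟨r⟩ (rotations) in D_24
The rotation subgroup ⟨r⟩ has index 2 in D_24, so it is normal

Yes, normal subgroup


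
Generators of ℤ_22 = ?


g generates ℤ_n iff gcd(g,n) = 1
Prime factors of 22: 2, 11
Generators are g ∈ {1,...,21} not divisible by any of these primes.
Generators: {1, 3, 5, 7, 9, 13, 15, 17, 19, 21}
Number of generators = φ(22) = 10

Generators of ℤ_22 = {1, 3, 5, 7, 9, 13, 15, 17, 19, 21}


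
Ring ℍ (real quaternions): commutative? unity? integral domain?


quaternion multiplication is non-commutative (ij = k ≠ ji = -k); has unity 1; a division ring but not an integral domain since integral domains are commutative by convention
Commutative: No
Integral domain: No
Has unity: Yes

ℍ (real quaternions): Commutative=No, Unity=Yes


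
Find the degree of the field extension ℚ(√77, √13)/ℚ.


[ℚ(√77,√13):ℚ] = [ℚ(√77,√13):ℚ(√77)]·[ℚ(√77):ℚ] = 2·2 = 4

[ℚ(√77, √13)/ℚ] = 4


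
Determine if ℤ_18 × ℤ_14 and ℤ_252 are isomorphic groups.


Comparing ℤ_18 × ℤ_14 and ℤ_252:
gcd(18,14) = 2 ≠ 1. Max element order in ℤ_18×ℤ_14 is lcm(18,14) = 126 < 252, so it has no element of order 252

No, ℤ_18 × ℤ_14 ≇ ℤ_252


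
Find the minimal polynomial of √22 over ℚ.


√22 satisfies x² - 22 = 0, irreducible over ℚ since 22 is squarefree

Minimal polynomial: x² - 22


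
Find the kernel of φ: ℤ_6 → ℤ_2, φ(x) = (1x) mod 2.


Kernel = preimage of identity
ker(φ) = {x ∈ ℤ_6 : 1x ≡ 0 (mod 2)}. Since 2 | 6, φ is well-defined. The kernel is the cyclic subgroup ⟨2⟩ of ℤ_6 (order 3), i.e. {0, 2, 4}

ker(φ) = {0, 2, 4}


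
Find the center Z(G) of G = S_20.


Z(G) = {g ∈ G | gx = xg for all x ∈ G}
S_n is non-abelian for n ≥ 3; Z(S_20) is trivial

Z(S_20) = {e}


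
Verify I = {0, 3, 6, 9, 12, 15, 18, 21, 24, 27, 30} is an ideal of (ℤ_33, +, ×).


Check ideal conditions for I = {0, 3, 6, 9, 12, 15, 18, 21, 24, 27, 30} in ℤ_33:
(1) I is an additive subgroup? Yes
(2) For r ∈ ℤ_33 and a ∈ I: r·a ∈ I? Yes

Yes, I is an ideal of ℤ_33


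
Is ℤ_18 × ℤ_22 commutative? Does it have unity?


Direct product ring; commutative with unity (1,1); but (1,0)·(0,1) = (0,0) gives zero divisors, so not an integral domain
Commutative: Yes
Integral domain: No
Has unity: Yes

ℤ_18 × ℤ_22: Commutative=Yes, Unity=Yes


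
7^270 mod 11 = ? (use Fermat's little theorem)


Fermat's little theorem: if p is prime and gcd(a,p)=1, then a^(p-1) ≡ 1 (mod p)
p = 11 is prime, gcd(7,11) = 1
Reduce exponent: 270 mod 10 = 0
So 7^270 ≡ 7^0 (mod 11)
7^0 = 1

7^270 ≡ 1 (mod 11)


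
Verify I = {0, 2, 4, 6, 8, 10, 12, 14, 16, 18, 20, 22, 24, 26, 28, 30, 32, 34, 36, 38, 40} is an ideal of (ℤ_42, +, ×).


Check ideal conditions for I = {0, 2, 4, 6, 8, 10, 12, 14, 16, 18, 20, 22, 24, 26, 28, 30, 32, 34, 36, 38, 40} in ℤ_42:
(1) I is an additive subgroup? Yes
(2) For r ∈ ℤ_42 and a ∈ I: r·a ∈ I? Yes

Yes, I is an ideal of ℤ_42


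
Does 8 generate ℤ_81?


g generates ℤ_n iff gcd(g, n) = 1
gcd(8, 81) = 1
Since gcd = 1, 8 is a generator.

Yes, 8 generates ℤ_81


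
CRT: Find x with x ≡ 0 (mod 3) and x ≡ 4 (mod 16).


m₁ = 3, m₂ = 16, gcd = 1, so CRT applies. M = m₁·m₂ = 48
Let M₁ = M/m₁ = 16, M₂ = M/m₂ = 3
Find y₁ ≡ M₁⁻¹ (mod m₁): 16⁻¹ ≡ 1 (mod 3)
Find y₂ ≡ M₂⁻¹ (mod m₂): 3⁻¹ ≡ 11 (mod 16)
x = a₁·M₁·y₁ + a₂·M₂·y₂ = 0·16·1 + 4·3·11 = 132
Reduce mod 48: x ≡ 36
Check: 36 mod 3 = 0 ✓, 36 mod 16 = 4 ✓

x ≡ 36 (mod 48)


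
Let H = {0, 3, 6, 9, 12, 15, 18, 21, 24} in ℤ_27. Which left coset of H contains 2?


2 + H = {2 + h (mod 27) : h ∈ H}
2+0=2, 2+3=5, 2+6=8, 2+9=11, 2+12=14, 2+15=17, 2+18=20, 2+21=23, 2+24=26

2 + H = {2, 5, 8, 11, 14, 17, 20, 23, 26}


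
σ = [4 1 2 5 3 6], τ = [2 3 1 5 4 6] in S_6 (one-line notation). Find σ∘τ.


σ∘τ: apply τ first, then σ
1 →τ 2 →σ 1
2 →τ 3 →σ 2
3 →τ 1 →σ 4
4 →τ 5 →σ 3
5 →τ 4 →σ 5
6 →τ 6 →σ 6

σ∘τ = [1 2 4 3 5 6]


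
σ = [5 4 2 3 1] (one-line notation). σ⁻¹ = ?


To find σ⁻¹, swap domain and range:
σ(1) = 5 → σ⁻¹(5) = 1
σ(2) = 4 → σ⁻¹(4) = 2
σ(3) = 2 → σ⁻¹(2) = 3
σ(4) = 3 → σ⁻¹(3) = 4
σ(5) = 1 → σ⁻¹(1) = 5

σ⁻¹ = [5 3 4 2 1]


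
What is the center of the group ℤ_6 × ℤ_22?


Z(G) = {g ∈ G | gx = xg for all x ∈ G}
Direct product of abelian groups is abelian, so Z(G) = G

Z(ℤ_6 × ℤ_22) = ℤ_6 × ℤ_22


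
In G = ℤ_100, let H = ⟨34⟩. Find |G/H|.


|⟨34⟩| = n / gcd(34, 100) = 100 / 2 = 50
H is normal (ℤ_100 is abelian).
|G/H| = |G| / |H| = 100 / 50 = 2

|G/H| = 2


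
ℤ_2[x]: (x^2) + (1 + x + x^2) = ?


Add coefficients mod 2:
x^0: 0 + 1 = 1 (mod 2)
x^1: 0 + 1 = 1 (mod 2)
x^2: 1 + 1 = 0 (mod 2)
Result: 1 + x

f + g = 1 + x


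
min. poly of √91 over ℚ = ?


√91 satisfies x² - 91 = 0, irreducible over ℚ since 91 is squarefree

Minimal polynomial: x² - 91


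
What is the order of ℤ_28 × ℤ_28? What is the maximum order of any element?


|ℤ_28 × ℤ_28| = 28 × 28 = 784
Max element order = lcm(28,28) = 28
Cyclic? No (gcd=28)

|ℤ_28×ℤ_28| = 784, max element order = 28


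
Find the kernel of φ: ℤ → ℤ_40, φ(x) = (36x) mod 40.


Kernel = preimage of identity
ker(φ) = {x ∈ ℤ : 36x ≡ 0 (mod 40)}. gcd(36,40) = 4, so 36x ≡ 0 (mod 40) ⟺ x ≡ 0 (mod 40/4 = 10). Hence ker(φ) = 10ℤ

ker(φ) = 10ℤ


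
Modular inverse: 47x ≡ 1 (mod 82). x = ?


Use the extended Euclidean algorithm to write 1 = 47·s + 82·t; then s mod 82 is the inverse.
Euclidean algorithm:
  47 = 0·82 + 47
  82 = 1·47 + 35
  47 = 1·35 + 12
  35 = 2·12 + 11
  12 = 1·11 + 1
  11 = 11·1 + 0
gcd(47,82) = 1
Back-substitution gives: 47·(7) + 82·(-4) = 1
So 47⁻¹ ≡ 7 ≡ 7 (mod 82)
Check: 47 × 7 = 329 ≡ 1 (mod 82) ✓

47⁻¹ ≡ 7 (mod 82)


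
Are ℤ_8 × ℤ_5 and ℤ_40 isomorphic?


Comparing ℤ_8 × ℤ_5 and ℤ_40:
gcd(8,5) = 1, so ℤ_8 × ℤ_5 ≅ ℤ_40 (CRT)

Yes, ℤ_8 × ℤ_5 ≅ ℤ_40


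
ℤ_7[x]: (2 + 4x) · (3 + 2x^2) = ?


Expand and collect like terms; reduce coefficients mod 7:
x^0: 2·3 = 6 ≡ 6 (mod 7)
x^1: 2·0 + 4·3 = 12 ≡ 5 (mod 7)
x^2: 2·2 + 4·0 = 4 ≡ 4 (mod 7)
x^3: 4·2 = 8 ≡ 1 (mod 7)
Result: 6 + 5x + 4x^2 + x^3

f · g = 6 + 5x + 4x^2 + x^3


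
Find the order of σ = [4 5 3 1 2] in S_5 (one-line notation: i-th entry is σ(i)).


Cycle decomposition: (1 4) (2 5)
Cycle lengths: 2, 2
Order = lcm(2, 2) = 2

ord(σ) = 2


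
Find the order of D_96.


|D_n| = 2n (n rotations and n reflections)
|D_96| = 2×96 = 192

|D_96| = 192


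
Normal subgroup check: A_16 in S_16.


H = A_16 in S_16
A_16 has index 2 in S_16, and every subgroup of index 2 is normal

Yes, normal subgroup


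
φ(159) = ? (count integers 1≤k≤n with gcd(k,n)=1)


Factor n: 159 = 3 × 53
φ(n) = n · ∏(1 - 1/p) over distinct primes p | n
φ(159) = 159 · (1 - 1/3) · (1 - 1/53) = 104

φ(159) = 104


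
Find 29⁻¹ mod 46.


Use the extended Euclidean algorithm to write 1 = 29·s + 46·t; then s mod 46 is the inverse.
Euclidean algorithm:
  29 = 0·46 + 29
  46 = 1·29 + 17
  29 = 1·17 + 12
  17 = 1·12 + 5
  12 = 2·5 + 2
  5 = 2·2 + 1
  2 = 2·1 + 0
gcd(29,46) = 1
Back-substitution gives: 29·(-19) + 46·(12) = 1
So 29⁻¹ ≡ -19 ≡ 27 (mod 46)
Check: 29 × 27 = 783 ≡ 1 (mod 46) ✓

29⁻¹ ≡ 27 (mod 46)


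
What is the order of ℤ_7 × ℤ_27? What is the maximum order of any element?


|ℤ_7 × ℤ_27| = 7 × 27 = 189
Max element order = lcm(7,27) = 189
Cyclic? Yes (gcd=1)

|ℤ_7×ℤ_27| = 189, max element order = 189


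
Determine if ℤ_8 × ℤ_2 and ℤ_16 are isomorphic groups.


Comparing ℤ_8 × ℤ_2 and ℤ_16:
gcd(8,2) = 2 ≠ 1. Max element order in ℤ_8×ℤ_2 is lcm(8,2) = 8 < 16, so it has no element of order 16

No, ℤ_8 × ℤ_2 ≇ ℤ_16


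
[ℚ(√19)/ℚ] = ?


√19 has minimal polynomial x² - 19 (irreducible over ℚ since 19 is squarefree)

[ℚ(√19)/ℚ] = 2


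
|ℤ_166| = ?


ℤ_n has n elements.

|ℤ_166| = 166


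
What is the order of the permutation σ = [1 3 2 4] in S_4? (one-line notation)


Cycle decomposition: (2 3)
Cycle lengths: 2
Order = lcm(2) = 2

ord(σ) = 2


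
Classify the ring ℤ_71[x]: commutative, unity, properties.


ℤ_71 is a field (n prime), so ℤ_71[x] is a commutative integral domain with unity
Commutative: Yes
Integral domain: Yes
Has unity: Yes

ℤ_71[x]: Commutative=Yes, Unity=Yes


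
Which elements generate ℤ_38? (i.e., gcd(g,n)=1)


g generates ℤ_n iff gcd(g,n) = 1
Prime factors of 38: 2, 19
Generators are g ∈ {1,...,37} not divisible by any of these primes.
Generators: {1, 3, 5, 7, 9, 11, 13, 15, 17, 21, 23, 25, 27, 29, 31, 33, 35, 37}
Number of generators = φ(38) = 18

Generators of ℤ_38 = {1, 3, 5, 7, 9, 11, 13, 15, 17, 21, 23, 25, 27, 29, 31, 33, 35, 37}


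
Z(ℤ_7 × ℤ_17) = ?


Z(G) = {g ∈ G | gx = xg for all x ∈ G}
Direct product of abelian groups is abelian, so Z(G) = G

Z(ℤ_7 × ℤ_17) = ℤ_7 × ℤ_17


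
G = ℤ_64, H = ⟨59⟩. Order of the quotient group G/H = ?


|⟨59⟩| = n / gcd(59, 64) = 64 / 1 = 64
H is normal (ℤ_64 is abelian).
|G/H| = |G| / |H| = 64 / 64 = 1

|G/H| = 1


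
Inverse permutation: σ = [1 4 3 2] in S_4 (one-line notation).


To find σ⁻¹, swap domain and range:
σ(1) = 1 → σ⁻¹(1) = 1
σ(2) = 4 → σ⁻¹(4) = 2
σ(3) = 3 → σ⁻¹(3) = 3
σ(4) = 2 → σ⁻¹(2) = 4

σ⁻¹ = [1 4 3 2]


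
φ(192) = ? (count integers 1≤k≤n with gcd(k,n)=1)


Factor n: 192 = 2^6 × 3
φ(n) = n · ∏(1 - 1/p) over distinct primes p | n
φ(192) = 192 · (1 - 1/2) · (1 - 1/3) = 64

φ(192) = 64


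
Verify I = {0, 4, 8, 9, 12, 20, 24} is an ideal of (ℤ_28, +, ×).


Check ideal conditions for I = {0, 4, 8, 9, 12, 20, 24} in ℤ_28:
(1) I is an additive subgroup? No
(2) For r ∈ ℤ_28 and a ∈ I: r·a ∈ I? No  [counterexample: r=2, a=8, r·a mod 28 = 16 ∉ I]

No, I is not an ideal of ℤ_28


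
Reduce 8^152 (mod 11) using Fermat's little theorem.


Fermat's little theorem: if p is prime and gcd(a,p)=1, then a^(p-1) ≡ 1 (mod p)
p = 11 is prime, gcd(8,11) = 1
Reduce exponent: 152 mod 10 = 2
So 8^152 ≡ 8^2 (mod 11)
8^2 mod 11 = 9

8^152 ≡ 9 (mod 11)


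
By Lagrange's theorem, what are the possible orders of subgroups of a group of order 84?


Lagrange's theorem: |H| divides |G|
|G| = 84
Divisors of 84: 1, 2, 3, 4, 6, 7, 12, 14, 21, 28, 42, 84

Possible subgroup orders: {1, 2, 3, 4, 6, 7, 12, 14, 21, 28, 42, 84}


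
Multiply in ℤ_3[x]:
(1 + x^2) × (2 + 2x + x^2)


Expand and collect like terms; reduce coefficients mod 3:
x^0: 1·2 = 2 ≡ 2 (mod 3)
x^1: 1·2 + 0·2 = 2 ≡ 2 (mod 3)
x^2: 1·1 + 0·2 + 1·2 = 3 ≡ 0 (mod 3)
x^3: 0·1 + 1·2 = 2 ≡ 2 (mod 3)
x^4: 1·1 = 1 ≡ 1 (mod 3)
Result: 2 + 2x + 2x^3 + x^4

f · g = 2 + 2x + 2x^3 + x^4


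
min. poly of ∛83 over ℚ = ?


∛83 satisfies x³ - 83 = 0, irreducible over ℚ (no rational root; 83 is not a perfect cube)

Minimal polynomial: x³ - 83


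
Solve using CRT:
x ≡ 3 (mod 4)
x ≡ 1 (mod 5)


m₁ = 4, m₂ = 5, gcd = 1, so CRT applies. M = m₁·m₂ = 20
Let M₁ = M/m₁ = 5, M₂ = M/m₂ = 4
Find y₁ ≡ M₁⁻¹ (mod m₁): 5⁻¹ ≡ 1 (mod 4)
Find y₂ ≡ M₂⁻¹ (mod m₂): 4⁻¹ ≡ 4 (mod 5)
x = a₁·M₁·y₁ + a₂·M₂·y₂ = 3·5·1 + 1·4·4 = 31
Reduce mod 20: x ≡ 11
Check: 11 mod 4 = 3 ✓, 11 mod 5 = 1 ✓

x ≡ 11 (mod 20)


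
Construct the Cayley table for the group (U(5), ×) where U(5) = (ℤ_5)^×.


Elements: {1, 2, 3, 4}
Operation: multiplication mod 5
Entry (a, b) = (a × b) mod 5

Cayley table:
  | 1 | 2 | 3 | 4
1 | 1 | 2 | 3 | 4
2 | 2 | 4 | 1 | 3
3 | 3 | 1 | 4 | 2
4 | 4 | 3 | 2 | 1


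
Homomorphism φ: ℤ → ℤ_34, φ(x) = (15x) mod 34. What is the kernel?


Kernel = preimage of identity
ker(φ) = {x ∈ ℤ : 15x ≡ 0 (mod 34)}. gcd(15,34) = 1, so 15x ≡ 0 (mod 34) ⟺ x ≡ 0 (mod 34/1 = 34). Hence ker(φ) = 34ℤ

ker(φ) = 34ℤ


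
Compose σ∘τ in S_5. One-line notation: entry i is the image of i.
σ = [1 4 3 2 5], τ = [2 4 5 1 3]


σ∘τ: apply τ first, then σ
1 →τ 2 →σ 4
2 →τ 4 →σ 2
3 →τ 5 →σ 5
4 →τ 1 →σ 1
5 →τ 3 →σ 3

σ∘τ = [4 2 5 1 3]


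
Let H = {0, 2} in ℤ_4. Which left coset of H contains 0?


0 + H = {0 + h (mod 4) : h ∈ H}
0+0=0, 0+2=2

0 + H = {0, 2}


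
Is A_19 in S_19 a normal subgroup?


H = A_19 in S_19
A_19 has index 2 in S_19, and every subgroup of index 2 is normal

Yes, normal subgroup


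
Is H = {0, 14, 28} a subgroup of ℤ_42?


Subgroup test for H = {0, 14, 28} in (ℤ_42, +):
(1) 0 ∈ H? Yes
(2) Closure: for all a,b ∈ H, (a+b) mod 42 ∈ H? Yes
(3) Inverses: for all a ∈ H, -a mod 42 ∈ H? Yes

Yes, H is a subgroup of ℤ_42


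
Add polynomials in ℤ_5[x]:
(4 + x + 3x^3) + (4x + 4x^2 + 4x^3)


Add coefficients mod 5:
x^0: 4 + 0 = 4 (mod 5)
x^1: 1 + 4 = 0 (mod 5)
x^2: 0 + 4 = 4 (mod 5)
x^3: 3 + 4 = 2 (mod 5)
Result: 4 + 4x^2 + 2x^3

f + g = 4 + 4x^2 + 2x^3


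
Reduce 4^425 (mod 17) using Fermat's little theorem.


Fermat's little theorem: if p is prime and gcd(a,p)=1, then a^(p-1) ≡ 1 (mod p)
p = 17 is prime, gcd(4,17) = 1
Reduce exponent: 425 mod 16 = 9
So 4^425 ≡ 4^9 (mod 17)
4^9 mod 17 = 4

4^425 ≡ 4 (mod 17)


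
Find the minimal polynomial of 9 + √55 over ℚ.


Let α = 9 + √55. Then α - 9 = √55, so (α - 9)² = 55, giving α² - 18α + 26 = 0. Degree 2 and α ∉ ℚ, so this is the minimal polynomial.

Minimal polynomial: x² - 18x + 26


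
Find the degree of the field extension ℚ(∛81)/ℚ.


∛81 has minimal polynomial x³ - 81 (irreducible over ℚ since 81 is not a perfect cube)

[ℚ(∛81)/ℚ] = 3


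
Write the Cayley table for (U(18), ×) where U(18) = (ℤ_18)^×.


Elements: {1, 5, 7, 11, 13, 17}
Operation: multiplication mod 18
Entry (a, b) = (a × b) mod 18

Cayley table:
   |  1 |  5 |  7 | 11 | 13 | 17
 1 |  1 |  5 |  7 | 11 | 13 | 17
 5 |  5 |  7 | 17 |  1 | 11 | 13
 7 |  7 | 17 | 13 |  5 |  1 | 11
11 | 11 |  1 |  5 | 13 | 17 |  7
13 | 13 | 11 |  1 | 17 |  7 |  5
17 | 17 | 13 | 11 |  7 |  5 |  1


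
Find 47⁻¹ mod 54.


Use the extended Euclidean algorithm to write 1 = 47·s + 54·t; then s mod 54 is the inverse.
Euclidean algorithm:
  47 = 0·54 + 47
  54 = 1·47 + 7
  47 = 6·7 + 5
  7 = 1·5 + 2
  5 = 2·2 + 1
  2 = 2·1 + 0
gcd(47,54) = 1
Back-substitution gives: 47·(23) + 54·(-20) = 1
So 47⁻¹ ≡ 23 ≡ 23 (mod 54)
Check: 47 × 23 = 1081 ≡ 1 (mod 54) ✓

47⁻¹ ≡ 23 (mod 54)


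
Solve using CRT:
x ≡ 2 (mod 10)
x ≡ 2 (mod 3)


m₁ = 10, m₂ = 3, gcd = 1, so CRT applies. M = m₁·m₂ = 30
Let M₁ = M/m₁ = 3, M₂ = M/m₂ = 10
Find y₁ ≡ M₁⁻¹ (mod m₁): 3⁻¹ ≡ 7 (mod 10)
Find y₂ ≡ M₂⁻¹ (mod m₂): 10⁻¹ ≡ 1 (mod 3)
x = a₁·M₁·y₁ + a₂·M₂·y₂ = 2·3·7 + 2·10·1 = 62
Reduce mod 30: x ≡ 2
Check: 2 mod 10 = 2 ✓, 2 mod 3 = 2 ✓

x ≡ 2 (mod 30)


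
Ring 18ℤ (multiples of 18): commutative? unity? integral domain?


18ℤ is a commutative ring under +,× but has no multiplicative identity (1 ∉ 18ℤ); it has no zero divisors, but without unity it is not an integral domain
Commutative: Yes
Integral domain: No
Has unity: No

18ℤ (multiples of 18): Commutative=Yes, Unity=No


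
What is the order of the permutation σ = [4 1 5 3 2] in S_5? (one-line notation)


Cycle decomposition: (1 4 3 5 2)
Cycle lengths: 5
Order = lcm(5) = 5

ord(σ) = 5


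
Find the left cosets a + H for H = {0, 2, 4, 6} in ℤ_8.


H = {0, 2, 4, 6}, |H| = 4
Number of cosets = |G|/|H| = 8/4 = 2
0 + H = {0, 2, 4, 6}
1 + H = {1, 3, 5, 7}

Cosets: 0+H={0,2,4,6}; 1+H={1,3,5,7}


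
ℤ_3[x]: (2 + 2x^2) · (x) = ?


Expand and collect like terms; reduce coefficients mod 3:
x^0: 2·0 = 0 ≡ 0 (mod 3)
x^1: 2·1 + 0·0 = 2 ≡ 2 (mod 3)
x^2: 0·1 + 2·0 = 0 ≡ 0 (mod 3)
x^3: 2·1 = 2 ≡ 2 (mod 3)
Result: 2x + 2x^3

f · g = 2x + 2x^3


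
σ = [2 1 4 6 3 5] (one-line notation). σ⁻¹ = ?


To find σ⁻¹, swap domain and range:
σ(1) = 2 → σ⁻¹(2) = 1
σ(2) = 1 → σ⁻¹(1) = 2
σ(3) = 4 → σ⁻¹(4) = 3
σ(4) = 6 → σ⁻¹(6) = 4
σ(5) = 3 → σ⁻¹(3) = 5
σ(6) = 5 → σ⁻¹(5) = 6

σ⁻¹ = [2 1 5 3 6 4]


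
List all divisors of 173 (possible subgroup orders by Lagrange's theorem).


Lagrange's theorem: |H| divides |G|
|G| = 173
Divisors of 173: 1, 173

Possible subgroup orders: {1, 173}


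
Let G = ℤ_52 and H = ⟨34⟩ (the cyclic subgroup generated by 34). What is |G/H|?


|⟨34⟩| = n / gcd(34, 52) = 52 / 2 = 26
H is normal (ℤ_52 is abelian).
|G/H| = |G| / |H| = 52 / 26 = 2

|G/H| = 2


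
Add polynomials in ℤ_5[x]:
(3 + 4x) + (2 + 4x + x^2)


Add coefficients mod 5:
x^0: 3 + 2 = 0 (mod 5)
x^1: 4 + 4 = 3 (mod 5)
x^2: 0 + 1 = 1 (mod 5)
Result: 3x + x^2

f + g = 3x + x^2


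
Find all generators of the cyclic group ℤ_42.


g generates ℤ_n iff gcd(g,n) = 1
Prime factors of 42: 2, 3, 7
Generators are g ∈ {1,...,41} not divisible by any of these primes.
Generators: {1, 5, 11, 13, 17, 19, 23, 25, 29, 31, 37, 41}
Number of generators = φ(42) = 12

Generators of ℤ_42 = {1, 5, 11, 13, 17, 19, 23, 25, 29, 31, 37, 41}


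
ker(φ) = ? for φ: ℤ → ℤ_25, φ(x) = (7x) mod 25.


Kernel = preimage of identity
ker(φ) = {x ∈ ℤ : 7x ≡ 0 (mod 25)}. gcd(7,25) = 1, so 7x ≡ 0 (mod 25) ⟺ x ≡ 0 (mod 25/1 = 25). Hence ker(φ) = 25ℤ

ker(φ) = 25ℤ


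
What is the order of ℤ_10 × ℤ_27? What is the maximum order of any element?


|ℤ_10 × ℤ_27| = 10 × 27 = 270
Max element order = lcm(10,27) = 270
Cyclic? Yes (gcd=1)

|ℤ_10×ℤ_27| = 270, max element order = 270


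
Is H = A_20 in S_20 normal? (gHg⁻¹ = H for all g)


H = A_20 in S_20
A_20 has index 2 in S_20, and every subgroup of index 2 is normal

Yes, normal subgroup


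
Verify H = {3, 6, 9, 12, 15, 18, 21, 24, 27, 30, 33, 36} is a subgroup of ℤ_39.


Subgroup test for H = {3, 6, 9, 12, 15, 18, 21, 24, 27, 30, 33, 36} in (ℤ_39, +):
(1) 0 ∈ H? No
(2) Closure: for all a,b ∈ H, (a+b) mod 39 ∈ H? No  [counterexample: 3 + 36 = 0 ∉ H]
(3) Inverses: for all a ∈ H, -a mod 39 ∈ H? Yes

No, H is not a subgroup of ℤ_39


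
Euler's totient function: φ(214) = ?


Factor n: 214 = 2 × 107
φ(n) = n · ∏(1 - 1/p) over distinct primes p | n
φ(214) = 214 · (1 - 1/2) · (1 - 1/107) = 106

φ(214) = 106


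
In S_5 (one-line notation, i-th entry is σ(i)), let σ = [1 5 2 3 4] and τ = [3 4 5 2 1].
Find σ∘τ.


σ∘τ: apply τ first, then σ
1 →τ 3 →σ 2
2 →τ 4 →σ 3
3 →τ 5 →σ 4
4 →τ 2 →σ 5
5 →τ 1 →σ 1

σ∘τ = [2 3 4 5 1]


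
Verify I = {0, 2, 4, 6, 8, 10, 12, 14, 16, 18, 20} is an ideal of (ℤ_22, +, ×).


Check ideal conditions for I = {0, 2, 4, 6, 8, 10, 12, 14, 16, 18, 20} in ℤ_22:
(1) I is an additive subgroup? Yes
(2) For r ∈ ℤ_22 and a ∈ I: r·a ∈ I? Yes

Yes, I is an ideal of ℤ_22


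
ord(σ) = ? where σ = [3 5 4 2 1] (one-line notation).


Cycle decomposition: (1 3 4 2 5)
Cycle lengths: 5
Order = lcm(5) = 5

ord(σ) = 5


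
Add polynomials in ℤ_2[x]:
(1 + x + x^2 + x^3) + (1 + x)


Add coefficients mod 2:
x^0: 1 + 1 = 0 (mod 2)
x^1: 1 + 1 = 0 (mod 2)
x^2: 1 + 0 = 1 (mod 2)
x^3: 1 + 0 = 1 (mod 2)
Result: x^2 + x^3

f + g = x^2 + x^3


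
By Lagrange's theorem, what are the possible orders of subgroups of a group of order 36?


Lagrange's theorem: |H| divides |G|
|G| = 36
Divisors of 36: 1, 2, 3, 4, 6, 9, 12, 18, 36

Possible subgroup orders: {1, 2, 3, 4, 6, 9, 12, 18, 36}


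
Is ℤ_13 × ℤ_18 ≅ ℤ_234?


Comparing ℤ_13 × ℤ_18 and ℤ_234:
gcd(13,18) = 1, so ℤ_13 × ℤ_18 ≅ ℤ_234 (CRT)

Yes, ℤ_13 × ℤ_18 ≅ ℤ_234


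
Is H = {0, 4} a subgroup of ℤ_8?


Subgroup test for H = {0, 4} in (ℤ_8, +):
(1) 0 ∈ H? Yes
(2) Closure: for all a,b ∈ H, (a+b) mod 8 ∈ H? Yes
(3) Inverses: for all a ∈ H, -a mod 8 ∈ H? Yes

Yes, H is a subgroup of ℤ_8


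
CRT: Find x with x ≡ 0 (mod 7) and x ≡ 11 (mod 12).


m₁ = 7, m₂ = 12, gcd = 1, so CRT applies. M = m₁·m₂ = 84
Let M₁ = M/m₁ = 12, M₂ = M/m₂ = 7
Find y₁ ≡ M₁⁻¹ (mod m₁): 12⁻¹ ≡ 3 (mod 7)
Find y₂ ≡ M₂⁻¹ (mod m₂): 7⁻¹ ≡ 7 (mod 12)
x = a₁·M₁·y₁ + a₂·M₂·y₂ = 0·12·3 + 11·7·7 = 539
Reduce mod 84: x ≡ 35
Check: 35 mod 7 = 0 ✓, 35 mod 12 = 11 ✓

x ≡ 35 (mod 84)


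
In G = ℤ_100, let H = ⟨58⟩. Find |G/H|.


|⟨58⟩| = n / gcd(58, 100) = 100 / 2 = 50
H is normal (ℤ_100 is abelian).
|G/H| = |G| / |H| = 100 / 50 = 2

|G/H| = 2


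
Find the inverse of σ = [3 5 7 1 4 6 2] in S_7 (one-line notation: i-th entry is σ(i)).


To find σ⁻¹, swap domain and range:
σ(1) = 3 → σ⁻¹(3) = 1
σ(2) = 5 → σ⁻¹(5) = 2
σ(3) = 7 → σ⁻¹(7) = 3
σ(4) = 1 → σ⁻¹(1) = 4
σ(5) = 4 → σ⁻¹(4) = 5
σ(6) = 6 → σ⁻¹(6) = 6
σ(7) = 2 → σ⁻¹(2) = 7

σ⁻¹ = [4 7 1 5 2 6 3]


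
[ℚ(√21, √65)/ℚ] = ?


[ℚ(√21,√65):ℚ] = [ℚ(√21,√65):ℚ(√21)]·[ℚ(√21):ℚ] = 2·2 = 4

[ℚ(√21, √65)/ℚ] = 4


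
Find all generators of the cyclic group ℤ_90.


g generates ℤ_n iff gcd(g,n) = 1
Prime factors of 90: 2, 3, 5
Generators are g ∈ {1,...,89} not divisible by any of these primes.
Generators: {1, 7, 11, 13, 17, 19, 23, 29, 31, 37, 41, 43, 47, 49, 53, 59, 61, 67, 71, 73, 77, 79, 83, 89}
Number of generators = φ(90) = 24

Generators of ℤ_90 = {1, 7, 11, 13, 17, 19, 23, 29, 31, 37, 41, 43, 47, 49, 53, 59, 61, 67, 71, 73, 77, 79, 83, 89}


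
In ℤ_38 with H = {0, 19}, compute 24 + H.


24 + H = {24 + h (mod 38) : h ∈ H}
24+0=24, 24+19=5
24 + H = {5, 24} = 5 + H

24 + H = {5, 24}


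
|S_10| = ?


|S_n| = n! (number of permutations of n symbols)
|S_10| = 10! = 3628800

|S_10| = 3628800


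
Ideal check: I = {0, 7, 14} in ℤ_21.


Check ideal conditions for I = {0, 7, 14} in ℤ_21:
(1) I is an additive subgroup? Yes
(2) For r ∈ ℤ_21 and a ∈ I: r·a ∈ I? Yes

Yes, I is an ideal of ℤ_21


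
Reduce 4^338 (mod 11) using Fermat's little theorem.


Fermat's little theorem: if p is prime and gcd(a,p)=1, then a^(p-1) ≡ 1 (mod p)
p = 11 is prime, gcd(4,11) = 1
Reduce exponent: 338 mod 10 = 8
So 4^338 ≡ 4^8 (mod 11)
4^8 mod 11 = 9

4^338 ≡ 9 (mod 11)


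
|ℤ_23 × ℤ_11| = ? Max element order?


|ℤ_23 × ℤ_11| = 23 × 11 = 253
Max element order = lcm(23,11) = 253
Cyclic? Yes (gcd=1)

|ℤ_23×ℤ_11| = 253, max element order = 253


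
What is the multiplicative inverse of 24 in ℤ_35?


Use the extended Euclidean algorithm to write 1 = 24·s + 35·t; then s mod 35 is the inverse.
Euclidean algorithm:
  24 = 0·35 + 24
  35 = 1·24 + 11
  24 = 2·11 + 2
  11 = 5·2 + 1
  2 = 2·1 + 0
gcd(24,35) = 1
Back-substitution gives: 24·(-16) + 35·(11) = 1
So 24⁻¹ ≡ -16 ≡ 19 (mod 35)
Check: 24 × 19 = 456 ≡ 1 (mod 35) ✓

24⁻¹ ≡ 19 (mod 35)


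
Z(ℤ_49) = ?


Z(G) = {g ∈ G | gx = xg for all x ∈ G}
ℤ_49 is abelian, so Z(G) = G

Z(ℤ_49) = ℤ_49


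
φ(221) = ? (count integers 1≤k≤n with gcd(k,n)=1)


Factor n: 221 = 13 × 17
φ(n) = n · ∏(1 - 1/p) over distinct primes p | n
φ(221) = 221 · (1 - 1/13) · (1 - 1/17) = 192

φ(221) = 192


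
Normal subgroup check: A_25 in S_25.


H = A_25 in S_25
A_25 has index 2 in S_25, and every subgroup of index 2 is normal

Yes, normal subgroup


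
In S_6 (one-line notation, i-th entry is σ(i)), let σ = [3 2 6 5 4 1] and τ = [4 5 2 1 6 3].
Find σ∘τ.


σ∘τ: apply τ first, then σ
1 →τ 4 →σ 5
2 →τ 5 →σ 4
3 →τ 2 →σ 2
4 →τ 1 →σ 3
5 →τ 6 →σ 1
6 →τ 3 →σ 6

σ∘τ = [5 4 2 3 1 6]


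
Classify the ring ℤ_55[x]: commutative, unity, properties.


ℤ_55 has zero divisors (5·11 ≡ 0), and these lift to constant zero divisors in ℤ_55[x]; so not an integral domain
Commutative: Yes
Integral domain: No
Has unity: Yes

ℤ_55[x]: Commutative=Yes, Unity=Yes


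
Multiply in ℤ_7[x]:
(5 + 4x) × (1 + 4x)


Expand and collect like terms; reduce coefficients mod 7:
x^0: 5·1 = 5 ≡ 5 (mod 7)
x^1: 5·4 + 4·1 = 24 ≡ 3 (mod 7)
x^2: 4·4 = 16 ≡ 2 (mod 7)
Result: 5 + 3x + 2x^2

f · g = 5 + 3x + 2x^2


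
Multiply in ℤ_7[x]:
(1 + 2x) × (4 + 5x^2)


Expand and collect like terms; reduce coefficients mod 7:
x^0: 1·4 = 4 ≡ 4 (mod 7)
x^1: 1·0 + 2·4 = 8 ≡ 1 (mod 7)
x^2: 1·5 + 2·0 = 5 ≡ 5 (mod 7)
x^3: 2·5 = 10 ≡ 3 (mod 7)
Result: 4 + x + 5x^2 + 3x^3

f · g = 4 + x + 5x^2 + 3x^3


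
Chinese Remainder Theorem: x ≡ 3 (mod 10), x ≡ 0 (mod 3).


m₁ = 10, m₂ = 3, gcd = 1, so CRT applies. M = m₁·m₂ = 30
Let M₁ = M/m₁ = 3, M₂ = M/m₂ = 10
Find y₁ ≡ M₁⁻¹ (mod m₁): 3⁻¹ ≡ 7 (mod 10)
Find y₂ ≡ M₂⁻¹ (mod m₂): 10⁻¹ ≡ 1 (mod 3)
x = a₁·M₁·y₁ + a₂·M₂·y₂ = 3·3·7 + 0·10·1 = 63
Reduce mod 30: x ≡ 3
Check: 3 mod 10 = 3 ✓, 3 mod 3 = 0 ✓

x ≡ 3 (mod 30)


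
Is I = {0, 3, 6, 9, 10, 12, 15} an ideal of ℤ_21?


Check ideal conditions for I = {0, 3, 6, 9, 10, 12, 15} in ℤ_21:
(1) I is an additive subgroup? No
(2) For r ∈ ℤ_21 and a ∈ I: r·a ∈ I? No  [counterexample: r=2, a=9, r·a mod 21 = 18 ∉ I]

No, I is not an ideal of ℤ_21


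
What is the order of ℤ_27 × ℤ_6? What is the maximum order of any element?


|ℤ_27 × ℤ_6| = 27 × 6 = 162
Max element order = lcm(27,6) = 54
Cyclic? No (gcd=3)

|ℤ_27×ℤ_6| = 162, max element order = 54


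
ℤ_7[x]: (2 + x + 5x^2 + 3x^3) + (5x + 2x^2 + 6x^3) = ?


Add coefficients mod 7:
x^0: 2 + 0 = 2 (mod 7)
x^1: 1 + 5 = 6 (mod 7)
x^2: 5 + 2 = 0 (mod 7)
x^3: 3 + 6 = 2 (mod 7)
Result: 2 + 6x + 2x^3

f + g = 2 + 6x + 2x^3


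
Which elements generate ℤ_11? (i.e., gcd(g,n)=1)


g generates ℤ_n iff gcd(g,n) = 1
Checking each g ∈ {1,...,10}:
gcd(1,11) = 1
gcd(2,11) = 1
gcd(3,11) = 1
gcd(4,11) = 1
gcd(5,11) = 1
gcd(6,11) = 1
gcd(7,11) = 1
gcd(8,11) = 1
gcd(9,11) = 1
gcd(10,11) = 1
Generators: {1, 2, 3, 4, 5, 6, 7, 8, 9, 10}
Number of generators = φ(11) = 10

Generators of ℤ_11 = {1, 2, 3, 4, 5, 6, 7, 8, 9, 10}


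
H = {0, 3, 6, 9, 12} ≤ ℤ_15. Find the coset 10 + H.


10 + H = {10 + h (mod 15) : h ∈ H}
10+0=10, 10+3=13, 10+6=1, 10+9=4, 10+12=7
10 + H = {1, 4, 7, 10, 13} = 1 + H

10 + H = {1, 4, 7, 10, 13}


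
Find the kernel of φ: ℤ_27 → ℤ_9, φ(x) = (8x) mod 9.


Kernel = preimage of identity
ker(φ) = {x ∈ ℤ_27 : 8x ≡ 0 (mod 9)}. Since 9 | 27, φ is well-defined. The kernel is the cyclic subgroup ⟨9⟩ of ℤ_27 (order 3), i.e. {0, 9, 18}

ker(φ) = {0, 9, 18}


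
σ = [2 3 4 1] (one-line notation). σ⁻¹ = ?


To find σ⁻¹, swap domain and range:
σ(1) = 2 → σ⁻¹(2) = 1
σ(2) = 3 → σ⁻¹(3) = 2
σ(3) = 4 → σ⁻¹(4) = 3
σ(4) = 1 → σ⁻¹(1) = 4

σ⁻¹ = [4 1 2 3]


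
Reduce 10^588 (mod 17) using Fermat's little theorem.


Fermat's little theorem: if p is prime and gcd(a,p)=1, then a^(p-1) ≡ 1 (mod p)
p = 17 is prime, gcd(10,17) = 1
Reduce exponent: 588 mod 16 = 12
So 10^588 ≡ 10^12 (mod 17)
10^12 mod 17 = 13

10^588 ≡ 13 (mod 17)


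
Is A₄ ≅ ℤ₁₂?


Comparing A₄ and ℤ₁₂:
A₄ is non-abelian, ℤ₁₂ is abelian

No, A₄ ≇ ℤ₁₂


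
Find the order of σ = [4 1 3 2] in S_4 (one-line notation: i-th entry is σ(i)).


Cycle decomposition: (1 4 2)
Cycle lengths: 3
Order = lcm(3) = 3

ord(σ) = 3


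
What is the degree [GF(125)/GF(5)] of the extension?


GF(125) = GF(5^3), so the extension degree is 3

[GF(125)/GF(5)] = 3


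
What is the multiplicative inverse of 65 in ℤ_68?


Use the extended Euclidean algorithm to write 1 = 65·s + 68·t; then s mod 68 is the inverse.
Euclidean algorithm:
  65 = 0·68 + 65
  68 = 1·65 + 3
  65 = 21·3 + 2
  3 = 1·2 + 1
  2 = 2·1 + 0
gcd(65,68) = 1
Back-substitution gives: 65·(-23) + 68·(22) = 1
So 65⁻¹ ≡ -23 ≡ 45 (mod 68)
Check: 65 × 45 = 2925 ≡ 1 (mod 68) ✓

65⁻¹ ≡ 45 (mod 68)


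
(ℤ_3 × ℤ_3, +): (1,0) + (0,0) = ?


Operation: componentwise addition mod (3, 3)
(1,0) + (0,0) = ((a₁+b₁) mod 3, (a₂+b₂) mod 3) with a = (1,0), b = (0,0)

(1,0) + (0,0) = (1,0)


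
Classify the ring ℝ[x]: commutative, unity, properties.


Polynomial ring over ℝ (an integral domain) is a commutative integral domain with unity 1
Commutative: Yes
Integral domain: Yes
Has unity: Yes

ℝ[x]: Commutative=Yes, Unity=Yes


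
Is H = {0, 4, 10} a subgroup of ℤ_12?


Subgroup test for H = {0, 4, 10} in (ℤ_12, +):
(1) 0 ∈ H? Yes
(2) Closure: for all a,b ∈ H, (a+b) mod 12 ∈ H? No  [counterexample: 4 + 4 = 8 ∉ H]
(3) Inverses: for all a ∈ H, -a mod 12 ∈ H? No

No, H is not a subgroup of ℤ_12


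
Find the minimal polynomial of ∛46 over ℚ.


∛46 satisfies x³ - 46 = 0, irreducible over ℚ (no rational root; 46 is not a perfect cube)

Minimal polynomial: x³ - 46


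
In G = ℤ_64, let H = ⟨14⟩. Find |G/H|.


|⟨14⟩| = n / gcd(14, 64) = 64 / 2 = 32
H is normal (ℤ_64 is abelian).
|G/H| = |G| / |H| = 64 / 32 = 2

|G/H| = 2


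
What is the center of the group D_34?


Z(G) = {g ∈ G | gx = xg for all x ∈ G}
For even n, Z(D_n) = {e, r^(n/2)}: the 180° rotation r^17 commutes with every reflection and rotation

Z(D_34) = {e, r^17}


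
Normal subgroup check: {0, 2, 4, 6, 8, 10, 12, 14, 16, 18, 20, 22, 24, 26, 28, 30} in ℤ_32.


H = {0, 2, 4, 6, 8, 10, 12, 14, 16, 18, 20, 22, 24, 26, 28, 30} in ℤ_32
ℤ_32 is abelian; every subgroup of an abelian group is normal

Yes, normal subgroup


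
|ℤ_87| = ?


ℤ_n has n elements.

|ℤ_87| = 87


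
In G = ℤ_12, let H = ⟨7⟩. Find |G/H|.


|⟨7⟩| = n / gcd(7, 12) = 12 / 1 = 12
H is normal (ℤ_12 is abelian).
|G/H| = |G| / |H| = 12 / 12 = 1

|G/H| = 1


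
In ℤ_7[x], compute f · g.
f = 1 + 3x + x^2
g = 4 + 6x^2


Expand and collect like terms; reduce coefficients mod 7:
x^0: 1·4 = 4 ≡ 4 (mod 7)
x^1: 1·0 + 3·4 = 12 ≡ 5 (mod 7)
x^2: 1·6 + 3·0 + 1·4 = 10 ≡ 3 (mod 7)
x^3: 3·6 + 1·0 = 18 ≡ 4 (mod 7)
x^4: 1·6 = 6 ≡ 6 (mod 7)
Result: 4 + 5x + 3x^2 + 4x^3 + 6x^4

f · g = 4 + 5x + 3x^2 + 4x^3 + 6x^4


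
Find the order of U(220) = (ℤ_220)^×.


U(n) is the group of units mod n; |U(n)| = φ(n)
|U(220)| = φ(220) = 80

|U(220) = (ℤ_220)^×| = 80


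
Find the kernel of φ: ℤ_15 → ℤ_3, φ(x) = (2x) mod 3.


Kernel = preimage of identity
ker(φ) = {x ∈ ℤ_15 : 2x ≡ 0 (mod 3)}. Since 3 | 15, φ is well-defined. The kernel is the cyclic subgroup ⟨3⟩ of ℤ_15 (order 5), i.e. {0, 3, 6, 9, 12}

ker(φ) = {0, 3, 6, 9, 12}


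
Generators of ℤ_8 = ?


g generates ℤ_n iff gcd(g,n) = 1
Checking each g ∈ {1,...,7}:
gcd(1,8) = 1
gcd(2,8) = 2
gcd(3,8) = 1
gcd(4,8) = 4
gcd(5,8) = 1
gcd(6,8) = 2
gcd(7,8) = 1
Generators: {1, 3, 5, 7}
Number of generators = φ(8) = 4

Generators of ℤ_8 = {1, 3, 5, 7}


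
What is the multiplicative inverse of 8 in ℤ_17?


Use the extended Euclidean algorithm to write 1 = 8·s + 17·t; then s mod 17 is the inverse.
Euclidean algorithm:
  8 = 0·17 + 8
  17 = 2·8 + 1
  8 = 8·1 + 0
gcd(8,17) = 1
Back-substitution gives: 8·(-2) + 17·(1) = 1
So 8⁻¹ ≡ -2 ≡ 15 (mod 17)
Check: 8 × 15 = 120 ≡ 1 (mod 17) ✓

8⁻¹ ≡ 15 (mod 17)


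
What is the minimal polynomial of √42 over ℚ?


√42 satisfies x² - 42 = 0, irreducible over ℚ since 42 is squarefree

Minimal polynomial: x² - 42


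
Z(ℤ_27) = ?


Z(G) = {g ∈ G | gx = xg for all x ∈ G}
ℤ_27 is abelian, so Z(G) = G

Z(ℤ_27) = ℤ_27


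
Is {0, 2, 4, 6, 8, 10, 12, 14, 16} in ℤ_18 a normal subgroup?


H = {0, 2, 4, 6, 8, 10, 12, 14, 16} in ℤ_18
ℤ_18 is abelian; every subgroup of an abelian group is normal

Yes, normal subgroup


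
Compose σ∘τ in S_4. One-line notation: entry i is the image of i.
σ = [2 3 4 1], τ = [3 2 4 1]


σ∘τ: apply τ first, then σ
1 →τ 3 →σ 4
2 →τ 2 →σ 3
3 →τ 4 →σ 1
4 →τ 1 →σ 2

σ∘τ = [4 3 1 2]


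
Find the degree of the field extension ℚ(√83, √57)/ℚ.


[ℚ(√83,√57):ℚ] = [ℚ(√83,√57):ℚ(√83)]·[ℚ(√83):ℚ] = 2·2 = 4

[ℚ(√83, √57)/ℚ] = 4


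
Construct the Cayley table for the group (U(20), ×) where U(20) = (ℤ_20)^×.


Elements: {1, 3, 7, 9, 11, 13, 17, 19}
Operation: multiplication mod 20
Entry (a, b) = (a × b) mod 20

Cayley table:
   |  1 |  3 |  7 |  9 | 11 | 13 | 17 | 19
 1 |  1 |  3 |  7 |  9 | 11 | 13 | 17 | 19
 3 |  3 |  9 |  1 |  7 | 13 | 19 | 11 | 17
 7 |  7 |  1 |  9 |  3 | 17 | 11 | 19 | 13
 9 |  9 |  7 |  3 |  1 | 19 | 17 | 13 | 11
11 | 11 | 13 | 17 | 19 |  1 |  3 |  7 |  9
13 | 13 | 19 | 11 | 17 |  3 |  9 |  1 |  7
17 | 17 | 11 | 19 | 13 |  7 |  1 |  9 |  3
19 | 19 | 17 | 13 | 11 |  9 |  7 |  3 |  1


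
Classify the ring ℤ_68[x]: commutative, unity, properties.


ℤ_68 has zero divisors (2·34 ≡ 0), and these lift to constant zero divisors in ℤ_68[x]; so not an integral domain
Commutative: Yes
Integral domain: No
Has unity: Yes

ℤ_68[x]: Commutative=Yes, Unity=Yes


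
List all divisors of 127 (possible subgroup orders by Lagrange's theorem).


Lagrange's theorem: |H| divides |G|
|G| = 127
Divisors of 127: 1, 127

Possible subgroup orders: {1, 127}


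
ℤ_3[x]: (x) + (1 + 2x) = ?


Add coefficients mod 3:
x^0: 0 + 1 = 1 (mod 3)
x^1: 1 + 2 = 0 (mod 3)
Result: 1

f + g = 1


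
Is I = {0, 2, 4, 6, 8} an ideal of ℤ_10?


Check ideal conditions for I = {0, 2, 4, 6, 8} in ℤ_10:
(1) I is an additive subgroup? Yes
(2) For r ∈ ℤ_10 and a ∈ I: r·a ∈ I? Yes

Yes, I is an ideal of ℤ_10


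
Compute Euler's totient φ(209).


Factor n: 209 = 11 × 19
φ(n) = n · ∏(1 - 1/p) over distinct primes p | n
φ(209) = 209 · (1 - 1/11) · (1 - 1/19) = 180

φ(209) = 180


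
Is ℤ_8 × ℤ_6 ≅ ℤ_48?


Comparing ℤ_8 × ℤ_6 and ℤ_48:
gcd(8,6) = 2 ≠ 1. Max element order in ℤ_8×ℤ_6 is lcm(8,6) = 24 < 48, so it has no element of order 48

No, ℤ_8 × ℤ_6 ≇ ℤ_48


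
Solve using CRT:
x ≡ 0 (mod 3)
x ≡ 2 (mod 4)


m₁ = 3, m₂ = 4, gcd = 1, so CRT applies. M = m₁·m₂ = 12
Let M₁ = M/m₁ = 4, M₂ = M/m₂ = 3
Find y₁ ≡ M₁⁻¹ (mod m₁): 4⁻¹ ≡ 1 (mod 3)
Find y₂ ≡ M₂⁻¹ (mod m₂): 3⁻¹ ≡ 3 (mod 4)
x = a₁·M₁·y₁ + a₂·M₂·y₂ = 0·4·1 + 2·3·3 = 18
Reduce mod 12: x ≡ 6
Check: 6 mod 3 = 0 ✓, 6 mod 4 = 2 ✓

x ≡ 6 (mod 12)


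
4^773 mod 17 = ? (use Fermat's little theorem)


Fermat's little theorem: if p is prime and gcd(a,p)=1, then a^(p-1) ≡ 1 (mod p)
p = 17 is prime, gcd(4,17) = 1
Reduce exponent: 773 mod 16 = 5
So 4^773 ≡ 4^5 (mod 17)
4^5 mod 17 = 4

4^773 ≡ 4 (mod 17)


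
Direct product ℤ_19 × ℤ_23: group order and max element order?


|ℤ_19 × ℤ_23| = 19 × 23 = 437
Max element order = lcm(19,23) = 437
Cyclic? Yes (gcd=1)

|ℤ_19×ℤ_23| = 437, max element order = 437


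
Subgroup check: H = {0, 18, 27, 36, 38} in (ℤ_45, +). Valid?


Subgroup test for H = {0, 18, 27, 36, 38} in (ℤ_45, +):
(1) 0 ∈ H? Yes
(2) Closure: for all a,b ∈ H, (a+b) mod 45 ∈ H? No  [counterexample: 18 + 36 = 9 ∉ H]
(3) Inverses: for all a ∈ H, -a mod 45 ∈ H? No

No, H is not a subgroup of ℤ_45


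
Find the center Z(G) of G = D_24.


Z(G) = {g ∈ G | gx = xg for all x ∈ G}
For even n, Z(D_n) = {e, r^(n/2)}: the 180° rotation r^12 commutes with every reflection and rotation

Z(D_24) = {e, r^12}


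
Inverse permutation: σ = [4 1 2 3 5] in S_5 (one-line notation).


To find σ⁻¹, swap domain and range:
σ(1) = 4 → σ⁻¹(4) = 1
σ(2) = 1 → σ⁻¹(1) = 2
σ(3) = 2 → σ⁻¹(2) = 3
σ(4) = 3 → σ⁻¹(3) = 4
σ(5) = 5 → σ⁻¹(5) = 5

σ⁻¹ = [2 3 4 1 5]


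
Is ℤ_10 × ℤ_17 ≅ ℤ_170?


Comparing ℤ_10 × ℤ_17 and ℤ_170:
gcd(10,17) = 1, so ℤ_10 × ℤ_17 ≅ ℤ_170 (CRT)

Yes, ℤ_10 × ℤ_17 ≅ ℤ_170


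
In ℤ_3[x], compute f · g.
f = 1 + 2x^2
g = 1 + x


Expand and collect like terms; reduce coefficients mod 3:
x^0: 1·1 = 1 ≡ 1 (mod 3)
x^1: 1·1 + 0·1 = 1 ≡ 1 (mod 3)
x^2: 0·1 + 2·1 = 2 ≡ 2 (mod 3)
x^3: 2·1 = 2 ≡ 2 (mod 3)
Result: 1 + x + 2x^2 + 2x^3

f · g = 1 + x + 2x^2 + 2x^3


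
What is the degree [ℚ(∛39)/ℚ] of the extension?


∛39 has minimal polynomial x³ - 39 (irreducible over ℚ since 39 is not a perfect cube)

[ℚ(∛39)/ℚ] = 3


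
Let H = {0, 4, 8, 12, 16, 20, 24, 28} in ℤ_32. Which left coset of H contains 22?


22 + H = {22 + h (mod 32) : h ∈ H}
22+0=22, 22+4=26, 22+8=30, 22+12=2, 22+16=6, 22+20=10, 22+24=14, 22+28=18
22 + H = {2, 6, 10, 14, 18, 22, 26, 30} = 2 + H

22 + H = {2, 6, 10, 14, 18, 22, 26, 30}


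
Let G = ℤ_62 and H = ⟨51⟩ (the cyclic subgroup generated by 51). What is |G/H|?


|⟨51⟩| = n / gcd(51, 62) = 62 / 1 = 62
H is normal (ℤ_62 is abelian).
|G/H| = |G| / |H| = 62 / 62 = 1

|G/H| = 1


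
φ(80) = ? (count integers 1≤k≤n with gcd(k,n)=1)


Factor n: 80 = 2^4 × 5
φ(n) = n · ∏(1 - 1/p) over distinct primes p | n
φ(80) = 80 · (1 - 1/2) · (1 - 1/5) = 32

φ(80) = 32


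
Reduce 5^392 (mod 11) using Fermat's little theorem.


Fermat's little theorem: if p is prime and gcd(a,p)=1, then a^(p-1) ≡ 1 (mod p)
p = 11 is prime, gcd(5,11) = 1
Reduce exponent: 392 mod 10 = 2
So 5^392 ≡ 5^2 (mod 11)
5^2 mod 11 = 3

5^392 ≡ 3 (mod 11)
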